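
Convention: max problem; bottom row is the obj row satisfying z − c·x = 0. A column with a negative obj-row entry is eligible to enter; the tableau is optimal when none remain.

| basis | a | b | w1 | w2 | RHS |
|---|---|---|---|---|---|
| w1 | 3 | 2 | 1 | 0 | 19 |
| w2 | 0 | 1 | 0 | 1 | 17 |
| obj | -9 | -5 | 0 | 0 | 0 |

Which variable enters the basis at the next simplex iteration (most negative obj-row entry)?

a

Negative obj-row entries: a: -9, b: -5.
The most negative is -9 in column a, so a enters.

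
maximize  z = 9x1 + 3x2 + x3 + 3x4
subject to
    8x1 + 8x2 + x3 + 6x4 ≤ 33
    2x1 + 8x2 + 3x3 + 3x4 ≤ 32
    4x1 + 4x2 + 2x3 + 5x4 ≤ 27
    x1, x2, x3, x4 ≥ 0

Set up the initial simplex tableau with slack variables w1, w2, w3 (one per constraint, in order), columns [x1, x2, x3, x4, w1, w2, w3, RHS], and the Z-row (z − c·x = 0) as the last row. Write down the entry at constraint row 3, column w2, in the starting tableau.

Slack w2 belongs to constraint 2; its column is the unit vector e_2, so the entry in row 3 is 0.

0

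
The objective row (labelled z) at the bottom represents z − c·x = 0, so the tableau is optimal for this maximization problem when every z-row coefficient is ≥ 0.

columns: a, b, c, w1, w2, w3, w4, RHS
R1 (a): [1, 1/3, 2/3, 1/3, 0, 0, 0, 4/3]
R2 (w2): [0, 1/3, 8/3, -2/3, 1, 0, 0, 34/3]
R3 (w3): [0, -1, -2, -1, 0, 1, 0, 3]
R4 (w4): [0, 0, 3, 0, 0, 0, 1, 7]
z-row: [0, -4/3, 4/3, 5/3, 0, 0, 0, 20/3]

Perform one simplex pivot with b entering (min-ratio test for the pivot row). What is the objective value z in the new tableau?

12

Ratio test on column b — row 1: (4/3)/(1/3) = 4; row 2: (34/3)/(1/3) = 34; row 3: entry -1 ≤ 0; row 4: entry 0 ≤ 0. Minimum is 4 at row 1 (a leaves); pivot element 1/3.
Pivot on row 1; the z-row RHS becomes 20/3 − (-4/3)·4 = 12.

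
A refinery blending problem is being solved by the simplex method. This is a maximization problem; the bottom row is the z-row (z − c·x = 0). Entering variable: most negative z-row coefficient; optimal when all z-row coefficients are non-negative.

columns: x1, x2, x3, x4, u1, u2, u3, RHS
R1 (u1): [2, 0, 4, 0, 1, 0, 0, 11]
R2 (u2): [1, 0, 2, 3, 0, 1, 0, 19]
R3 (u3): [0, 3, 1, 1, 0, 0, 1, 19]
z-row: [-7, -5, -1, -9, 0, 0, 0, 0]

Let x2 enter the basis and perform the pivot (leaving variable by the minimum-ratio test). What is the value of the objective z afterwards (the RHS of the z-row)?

Ratio test on column x2 — row 1: entry 0 ≤ 0; row 2: entry 0 ≤ 0; row 3: 19/3 = 19/3. Minimum is 19/3 at row 3 (u3 leaves); pivot element 3.
Pivot on row 3; the z-row RHS becomes 0 − (-5)·(19/3) = 95/3.

95/3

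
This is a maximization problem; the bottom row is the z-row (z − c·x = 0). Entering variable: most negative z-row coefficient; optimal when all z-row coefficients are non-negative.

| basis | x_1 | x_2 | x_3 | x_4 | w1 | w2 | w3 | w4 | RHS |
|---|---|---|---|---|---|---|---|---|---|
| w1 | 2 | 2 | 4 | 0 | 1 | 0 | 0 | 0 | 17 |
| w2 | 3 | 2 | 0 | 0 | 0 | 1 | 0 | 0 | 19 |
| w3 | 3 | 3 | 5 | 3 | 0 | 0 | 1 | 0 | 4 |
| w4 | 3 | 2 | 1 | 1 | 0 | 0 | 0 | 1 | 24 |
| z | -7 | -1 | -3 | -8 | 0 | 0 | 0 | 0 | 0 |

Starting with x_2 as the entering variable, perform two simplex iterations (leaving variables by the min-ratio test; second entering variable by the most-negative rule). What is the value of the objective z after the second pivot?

Ratio test on column x_2 — row 1: 17/2 = 17/2; row 2: 19/2 = 19/2; row 3: 4/3 = 4/3; row 4: 24/2 = 12. Minimum is 4/3 at row 3 (w3 leaves); pivot element 3.
Pivot on row 3; the z-row RHS becomes 0 − (-1)·(4/3) = 4/3.
Next entering variable (most negative z-row entry -7): x_4.
Ratio test on column x_4 — row 1: entry -2 ≤ 0; row 2: entry -2 ≤ 0; row 3: (4/3)/1 = 4/3; row 4: entry -1 ≤ 0. Minimum is 4/3 at row 3 (x_2 leaves); pivot element 1.
After the second pivot the z-row RHS is 4/3 − (-7)·(4/3) = 32/3.

32/3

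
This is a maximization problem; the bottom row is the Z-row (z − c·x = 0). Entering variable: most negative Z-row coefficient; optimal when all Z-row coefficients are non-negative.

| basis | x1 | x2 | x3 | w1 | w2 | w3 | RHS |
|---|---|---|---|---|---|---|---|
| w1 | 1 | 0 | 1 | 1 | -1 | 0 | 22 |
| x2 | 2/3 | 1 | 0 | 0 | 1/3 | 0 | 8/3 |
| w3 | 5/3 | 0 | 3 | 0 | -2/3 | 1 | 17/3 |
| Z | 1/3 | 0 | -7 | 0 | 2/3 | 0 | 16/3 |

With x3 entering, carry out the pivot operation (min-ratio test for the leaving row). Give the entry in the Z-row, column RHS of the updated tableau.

Ratio test on column x3 — row 1: 22/1 = 22; row 2: entry 0 ≤ 0; row 3: (17/3)/3 = 17/9. Minimum is 17/9 at row 3 (w3 leaves); pivot element 3.
Divide row 3 by 3; eliminate column x3 from the other rows.
Z-row update in column RHS: 16/3 − (-7)·(17/9) = 167/9.

167/9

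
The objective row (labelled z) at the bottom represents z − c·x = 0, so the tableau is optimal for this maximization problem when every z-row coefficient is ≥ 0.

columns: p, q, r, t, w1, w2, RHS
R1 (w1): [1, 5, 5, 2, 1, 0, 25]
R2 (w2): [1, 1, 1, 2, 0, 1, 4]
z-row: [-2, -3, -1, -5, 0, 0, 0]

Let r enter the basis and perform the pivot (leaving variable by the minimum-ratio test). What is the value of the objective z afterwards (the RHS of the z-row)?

4

Ratio test on column r — row 1: 25/5 = 5; row 2: 4/1 = 4. Minimum is 4 at row 2 (w2 leaves); pivot element 1.
Pivot on row 2; the z-row RHS becomes 0 − (-1)·4 = 4.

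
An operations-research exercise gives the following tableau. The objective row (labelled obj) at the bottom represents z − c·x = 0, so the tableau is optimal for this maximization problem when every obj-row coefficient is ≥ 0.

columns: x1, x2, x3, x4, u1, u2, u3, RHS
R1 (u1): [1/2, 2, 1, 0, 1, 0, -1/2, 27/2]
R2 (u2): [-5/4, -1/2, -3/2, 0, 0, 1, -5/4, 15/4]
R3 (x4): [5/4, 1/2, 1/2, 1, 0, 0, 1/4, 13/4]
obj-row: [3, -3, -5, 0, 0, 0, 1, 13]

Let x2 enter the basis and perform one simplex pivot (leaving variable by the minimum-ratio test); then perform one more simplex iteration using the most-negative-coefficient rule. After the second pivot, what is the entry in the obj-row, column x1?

31/2

Ratio test on column x2 — row 1: (27/2)/2 = 27/4; row 2: entry -1/2 ≤ 0; row 3: (13/4)/(1/2) = 13/2. Minimum is 13/2 at row 3 (x4 leaves); pivot element 1/2.
Divide row 3 by 1/2; eliminate column x2 from the other rows.
Second iteration: most negative obj-row entry is -2 in column x3, so x3 enters.
Ratio test on column x3 — row 1: entry -1 ≤ 0; row 2: entry -1 ≤ 0; row 3: (13/2)/1 = 13/2. Minimum is 13/2 at row 3 (x2 leaves); pivot element 1.
Divide row 3 by 1; eliminate column x3 from the other rows.
After both pivots, the entry at the obj-row, column x1 is 31/2.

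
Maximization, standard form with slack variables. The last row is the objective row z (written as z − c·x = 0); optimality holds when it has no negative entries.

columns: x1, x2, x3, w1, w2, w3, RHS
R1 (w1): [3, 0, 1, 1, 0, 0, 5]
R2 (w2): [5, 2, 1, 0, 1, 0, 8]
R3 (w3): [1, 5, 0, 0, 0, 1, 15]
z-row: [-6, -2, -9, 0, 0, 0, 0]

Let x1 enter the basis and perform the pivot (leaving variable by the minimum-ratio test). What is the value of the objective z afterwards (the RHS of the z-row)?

Ratio test on column x1 — row 1: 5/3 = 5/3; row 2: 8/5 = 8/5; row 3: 15/1 = 15. Minimum is 8/5 at row 2 (w2 leaves); pivot element 5.
Pivot on row 2; the z-row RHS becomes 0 − (-6)·(8/5) = 48/5.

48/5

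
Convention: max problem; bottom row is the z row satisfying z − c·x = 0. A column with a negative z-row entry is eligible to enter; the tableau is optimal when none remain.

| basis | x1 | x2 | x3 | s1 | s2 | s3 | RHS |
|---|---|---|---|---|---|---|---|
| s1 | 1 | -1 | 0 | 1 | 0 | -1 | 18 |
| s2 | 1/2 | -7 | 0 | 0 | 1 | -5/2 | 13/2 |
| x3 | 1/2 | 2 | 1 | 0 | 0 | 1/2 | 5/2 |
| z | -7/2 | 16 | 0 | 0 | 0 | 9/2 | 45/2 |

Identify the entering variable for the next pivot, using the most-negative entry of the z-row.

x1

Negative z-row entries: x1: -7/2.
The most negative is -7/2 in column x1, so x1 enters.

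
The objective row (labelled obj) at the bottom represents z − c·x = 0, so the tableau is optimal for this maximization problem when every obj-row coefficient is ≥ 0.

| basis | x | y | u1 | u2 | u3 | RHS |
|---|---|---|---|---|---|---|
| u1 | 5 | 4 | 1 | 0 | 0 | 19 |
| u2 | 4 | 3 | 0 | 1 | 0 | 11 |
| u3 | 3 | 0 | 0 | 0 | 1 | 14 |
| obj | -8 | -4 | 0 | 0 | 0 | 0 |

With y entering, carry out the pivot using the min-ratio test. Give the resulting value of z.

Ratio test on column y — row 1: 19/4 = 19/4; row 2: 11/3 = 11/3; row 3: entry 0 ≤ 0. Minimum is 11/3 at row 2 (u2 leaves); pivot element 3.
Pivot on row 2; the obj-row RHS becomes 0 − (-4)·(11/3) = 44/3.

44/3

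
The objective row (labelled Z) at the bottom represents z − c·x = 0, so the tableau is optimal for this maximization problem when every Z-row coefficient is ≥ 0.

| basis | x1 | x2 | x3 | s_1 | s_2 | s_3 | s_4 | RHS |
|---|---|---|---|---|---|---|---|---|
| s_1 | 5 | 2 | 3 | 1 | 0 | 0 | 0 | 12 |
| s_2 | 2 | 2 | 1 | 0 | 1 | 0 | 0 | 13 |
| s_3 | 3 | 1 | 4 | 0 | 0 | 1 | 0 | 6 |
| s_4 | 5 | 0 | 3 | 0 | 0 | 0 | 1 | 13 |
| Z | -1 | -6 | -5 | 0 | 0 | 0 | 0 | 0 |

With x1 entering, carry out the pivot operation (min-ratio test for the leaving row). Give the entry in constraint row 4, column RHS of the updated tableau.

3

Ratio test on column x1 — row 1: 12/5 = 12/5; row 2: 13/2 = 13/2; row 3: 6/3 = 2; row 4: 13/5 = 13/5. Minimum is 2 at row 3 (s_3 leaves); pivot element 3.
Divide row 3 by 3; eliminate column x1 from the other rows.
Row 4 update in column RHS: 13 − 5·2 = 3.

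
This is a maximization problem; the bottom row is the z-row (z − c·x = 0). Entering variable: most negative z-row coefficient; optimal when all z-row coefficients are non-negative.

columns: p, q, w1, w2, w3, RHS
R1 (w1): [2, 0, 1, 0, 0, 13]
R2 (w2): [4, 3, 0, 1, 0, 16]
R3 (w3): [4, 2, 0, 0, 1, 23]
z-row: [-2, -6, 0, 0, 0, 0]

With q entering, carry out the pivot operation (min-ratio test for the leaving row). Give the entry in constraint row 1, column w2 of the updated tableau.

Ratio test on column q — row 1: entry 0 ≤ 0; row 2: 16/3 = 16/3; row 3: 23/2 = 23/2. Minimum is 16/3 at row 2 (w2 leaves); pivot element 3.
Divide row 2 by 3; eliminate column q from the other rows.
Row 1 update in column w2: 0 − 0·(1/3) = 0.

0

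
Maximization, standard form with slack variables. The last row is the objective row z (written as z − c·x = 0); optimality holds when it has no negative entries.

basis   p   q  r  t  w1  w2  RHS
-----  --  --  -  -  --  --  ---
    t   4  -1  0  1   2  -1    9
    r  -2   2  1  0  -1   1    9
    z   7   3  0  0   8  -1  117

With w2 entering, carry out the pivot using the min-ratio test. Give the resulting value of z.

126

Ratio test on column w2 — row 1: entry -1 ≤ 0; row 2: 9/1 = 9. Minimum is 9 at row 2 (r leaves); pivot element 1.
Pivot on row 2; the z-row RHS becomes 117 − (-1)·9 = 126.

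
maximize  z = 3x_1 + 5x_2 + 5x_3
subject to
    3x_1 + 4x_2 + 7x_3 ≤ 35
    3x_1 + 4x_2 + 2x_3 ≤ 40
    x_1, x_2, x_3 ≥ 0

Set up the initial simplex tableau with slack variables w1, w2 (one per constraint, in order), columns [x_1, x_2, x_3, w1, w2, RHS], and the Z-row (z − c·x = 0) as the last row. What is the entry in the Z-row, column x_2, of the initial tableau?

-5

The Z-row carries the negated objective coefficients: the x_2 entry is -5.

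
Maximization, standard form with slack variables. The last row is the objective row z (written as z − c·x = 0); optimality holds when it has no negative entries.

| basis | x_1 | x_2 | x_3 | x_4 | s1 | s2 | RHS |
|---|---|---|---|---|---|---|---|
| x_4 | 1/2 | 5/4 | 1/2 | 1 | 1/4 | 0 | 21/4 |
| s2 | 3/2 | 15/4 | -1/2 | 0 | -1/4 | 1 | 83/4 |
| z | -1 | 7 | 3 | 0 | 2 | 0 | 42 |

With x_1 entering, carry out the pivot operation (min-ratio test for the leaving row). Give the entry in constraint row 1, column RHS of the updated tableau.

Ratio test on column x_1 — row 1: (21/4)/(1/2) = 21/2; row 2: (83/4)/(3/2) = 83/6. Minimum is 21/2 at row 1 (x_4 leaves); pivot element 1/2.
Divide row 1 by 1/2; eliminate column x_1 from the other rows.
In the new row 1, the RHS entry is the old entry divided by the pivot: (21/4)/(1/2) = 21/2.

21/2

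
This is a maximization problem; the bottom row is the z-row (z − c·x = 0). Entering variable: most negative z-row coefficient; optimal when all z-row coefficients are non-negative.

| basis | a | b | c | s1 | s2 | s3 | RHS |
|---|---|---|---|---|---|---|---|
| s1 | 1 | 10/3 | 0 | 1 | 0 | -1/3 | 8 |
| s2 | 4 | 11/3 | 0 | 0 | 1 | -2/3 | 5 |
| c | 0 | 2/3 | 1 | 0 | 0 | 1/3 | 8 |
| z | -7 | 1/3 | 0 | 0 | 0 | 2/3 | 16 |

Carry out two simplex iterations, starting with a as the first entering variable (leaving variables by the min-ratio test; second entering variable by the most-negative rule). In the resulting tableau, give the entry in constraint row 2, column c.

Ratio test on column a — row 1: 8/1 = 8; row 2: 5/4 = 5/4; row 3: entry 0 ≤ 0. Minimum is 5/4 at row 2 (s2 leaves); pivot element 4.
Divide row 2 by 4; eliminate column a from the other rows.
Second iteration: most negative z-row entry is -1/2 in column s3, so s3 enters.
Ratio test on column s3 — row 1: entry -1/6 ≤ 0; row 2: entry -1/6 ≤ 0; row 3: 8/(1/3) = 24. Minimum is 24 at row 3 (c leaves); pivot element 1/3.
Divide row 3 by 1/3; eliminate column s3 from the other rows.
After both pivots, the entry at constraint row 2, column c is 1/2.

1/2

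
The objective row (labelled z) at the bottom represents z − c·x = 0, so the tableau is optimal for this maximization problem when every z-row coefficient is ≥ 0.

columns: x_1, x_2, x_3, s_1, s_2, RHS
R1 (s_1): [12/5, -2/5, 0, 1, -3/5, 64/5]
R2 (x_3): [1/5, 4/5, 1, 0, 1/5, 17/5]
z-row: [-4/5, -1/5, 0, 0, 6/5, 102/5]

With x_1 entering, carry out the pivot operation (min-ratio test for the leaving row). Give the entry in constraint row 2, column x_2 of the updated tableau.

Ratio test on column x_1 — row 1: (64/5)/(12/5) = 16/3; row 2: (17/5)/(1/5) = 17. Minimum is 16/3 at row 1 (s_1 leaves); pivot element 12/5.
Divide row 1 by 12/5; eliminate column x_1 from the other rows.
Row 2 update in column x_2: 4/5 − (1/5)·(-1/6) = 5/6.

5/6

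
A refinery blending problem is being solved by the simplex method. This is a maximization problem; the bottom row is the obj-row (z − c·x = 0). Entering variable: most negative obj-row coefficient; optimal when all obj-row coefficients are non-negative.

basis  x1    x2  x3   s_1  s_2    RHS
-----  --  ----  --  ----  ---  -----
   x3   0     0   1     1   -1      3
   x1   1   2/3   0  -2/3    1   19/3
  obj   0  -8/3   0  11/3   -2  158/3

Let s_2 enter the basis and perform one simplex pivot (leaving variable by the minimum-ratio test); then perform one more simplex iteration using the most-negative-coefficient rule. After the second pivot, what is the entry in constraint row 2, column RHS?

19/2

Ratio test on column s_2 — row 1: entry -1 ≤ 0; row 2: (19/3)/1 = 19/3. Minimum is 19/3 at row 2 (x1 leaves); pivot element 1.
Divide row 2 by 1; eliminate column s_2 from the other rows.
Second iteration: most negative obj-row entry is -4/3 in column x2, so x2 enters.
Ratio test on column x2 — row 1: (28/3)/(2/3) = 14; row 2: (19/3)/(2/3) = 19/2. Minimum is 19/2 at row 2 (s_2 leaves); pivot element 2/3.
Divide row 2 by 2/3; eliminate column x2 from the other rows.
After both pivots, the entry at constraint row 2, column RHS is 19/2.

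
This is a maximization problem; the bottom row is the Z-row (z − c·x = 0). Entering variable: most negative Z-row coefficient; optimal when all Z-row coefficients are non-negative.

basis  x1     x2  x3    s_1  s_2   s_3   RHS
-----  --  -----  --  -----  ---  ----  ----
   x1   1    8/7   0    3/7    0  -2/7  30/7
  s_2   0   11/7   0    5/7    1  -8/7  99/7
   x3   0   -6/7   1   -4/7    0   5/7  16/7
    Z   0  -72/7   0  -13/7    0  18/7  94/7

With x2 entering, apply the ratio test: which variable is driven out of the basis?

Column x2 entries and ratios — x1: (30/7)/(8/7) = 15/4; s_2: (99/7)/(11/7) = 9; x3: -6/7 ≤ 0, skip.
Smallest ratio is 15/4 in the row of x1, so x1 leaves.

x1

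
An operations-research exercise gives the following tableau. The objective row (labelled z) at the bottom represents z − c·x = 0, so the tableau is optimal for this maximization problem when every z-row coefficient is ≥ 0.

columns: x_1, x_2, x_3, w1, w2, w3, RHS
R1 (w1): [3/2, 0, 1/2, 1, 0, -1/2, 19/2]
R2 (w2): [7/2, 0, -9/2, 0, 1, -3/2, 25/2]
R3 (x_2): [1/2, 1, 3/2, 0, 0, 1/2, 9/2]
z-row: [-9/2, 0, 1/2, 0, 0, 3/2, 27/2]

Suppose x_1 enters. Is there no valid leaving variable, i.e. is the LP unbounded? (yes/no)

Column x_1 has positive entries in row(s) 1, 2, 3, so the ratio test bounds it — not unbounded.

no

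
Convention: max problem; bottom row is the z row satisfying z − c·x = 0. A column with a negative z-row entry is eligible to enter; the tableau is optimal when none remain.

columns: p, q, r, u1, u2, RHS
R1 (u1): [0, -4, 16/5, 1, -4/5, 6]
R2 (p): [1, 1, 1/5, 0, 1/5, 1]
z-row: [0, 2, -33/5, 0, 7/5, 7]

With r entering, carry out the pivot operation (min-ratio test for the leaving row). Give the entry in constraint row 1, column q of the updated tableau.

Ratio test on column r — row 1: 6/(16/5) = 15/8; row 2: 1/(1/5) = 5. Minimum is 15/8 at row 1 (u1 leaves); pivot element 16/5.
Divide row 1 by 16/5; eliminate column r from the other rows.
In the new row 1, the q entry is the old entry divided by the pivot: (-4)/(16/5) = -5/4.

-5/4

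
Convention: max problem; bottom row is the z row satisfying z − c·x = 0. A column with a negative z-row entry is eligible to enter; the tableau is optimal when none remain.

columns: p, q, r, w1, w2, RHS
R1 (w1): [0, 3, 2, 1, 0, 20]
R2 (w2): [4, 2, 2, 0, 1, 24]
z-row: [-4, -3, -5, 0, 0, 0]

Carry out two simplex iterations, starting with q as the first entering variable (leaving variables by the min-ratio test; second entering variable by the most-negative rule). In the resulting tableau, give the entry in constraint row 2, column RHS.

8/3

Ratio test on column q — row 1: 20/3 = 20/3; row 2: 24/2 = 12. Minimum is 20/3 at row 1 (w1 leaves); pivot element 3.
Divide row 1 by 3; eliminate column q from the other rows.
Second iteration: most negative z-row entry is -4 in column p, so p enters.
Ratio test on column p — row 1: entry 0 ≤ 0; row 2: (32/3)/4 = 8/3. Minimum is 8/3 at row 2 (w2 leaves); pivot element 4.
Divide row 2 by 4; eliminate column p from the other rows.
After both pivots, the entry at constraint row 2, column RHS is 8/3.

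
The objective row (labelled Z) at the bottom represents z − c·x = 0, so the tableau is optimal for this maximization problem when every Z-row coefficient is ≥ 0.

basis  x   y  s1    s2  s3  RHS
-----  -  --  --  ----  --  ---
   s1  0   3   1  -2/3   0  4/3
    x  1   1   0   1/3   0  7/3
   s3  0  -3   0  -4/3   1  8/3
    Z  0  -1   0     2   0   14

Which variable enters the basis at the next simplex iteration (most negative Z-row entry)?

y

Negative Z-row entries: y: -1.
The most negative is -1 in column y, so y enters.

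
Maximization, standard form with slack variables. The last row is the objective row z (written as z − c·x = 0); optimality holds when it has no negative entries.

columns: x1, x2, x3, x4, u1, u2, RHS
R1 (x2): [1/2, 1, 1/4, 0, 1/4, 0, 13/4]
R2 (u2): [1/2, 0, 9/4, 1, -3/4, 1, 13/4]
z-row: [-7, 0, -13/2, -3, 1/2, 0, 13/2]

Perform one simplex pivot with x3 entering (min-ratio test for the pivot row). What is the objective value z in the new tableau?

Ratio test on column x3 — row 1: (13/4)/(1/4) = 13; row 2: (13/4)/(9/4) = 13/9. Minimum is 13/9 at row 2 (u2 leaves); pivot element 9/4.
Pivot on row 2; the z-row RHS becomes 13/2 − (-13/2)·(13/9) = 143/9.

143/9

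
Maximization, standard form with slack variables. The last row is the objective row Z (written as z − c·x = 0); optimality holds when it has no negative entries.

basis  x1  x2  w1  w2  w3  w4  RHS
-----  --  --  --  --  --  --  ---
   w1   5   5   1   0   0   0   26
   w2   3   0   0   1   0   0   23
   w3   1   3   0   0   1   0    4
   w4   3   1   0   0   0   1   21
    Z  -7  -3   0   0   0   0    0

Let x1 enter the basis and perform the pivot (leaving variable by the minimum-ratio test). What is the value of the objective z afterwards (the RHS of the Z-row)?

Ratio test on column x1 — row 1: 26/5 = 26/5; row 2: 23/3 = 23/3; row 3: 4/1 = 4; row 4: 21/3 = 7. Minimum is 4 at row 3 (w3 leaves); pivot element 1.
Pivot on row 3; the Z-row RHS becomes 0 − (-7)·4 = 28.

28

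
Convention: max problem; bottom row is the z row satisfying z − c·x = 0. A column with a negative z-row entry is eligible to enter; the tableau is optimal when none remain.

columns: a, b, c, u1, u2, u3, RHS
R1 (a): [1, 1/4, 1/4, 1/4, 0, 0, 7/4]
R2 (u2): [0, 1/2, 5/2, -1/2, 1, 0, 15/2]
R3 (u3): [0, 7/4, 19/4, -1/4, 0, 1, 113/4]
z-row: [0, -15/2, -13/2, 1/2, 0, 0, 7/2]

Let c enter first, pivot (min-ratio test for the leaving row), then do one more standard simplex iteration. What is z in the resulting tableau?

54

Ratio test on column c — row 1: (7/4)/(1/4) = 7; row 2: (15/2)/(5/2) = 3; row 3: (113/4)/(19/4) = 113/19. Minimum is 3 at row 2 (u2 leaves); pivot element 5/2.
Pivot on row 2; the z-row RHS becomes 7/2 − (-13/2)·3 = 23.
Next entering variable (most negative z-row entry -31/5): b.
Ratio test on column b — row 1: 1/(1/5) = 5; row 2: 3/(1/5) = 15; row 3: 14/(4/5) = 35/2. Minimum is 5 at row 1 (a leaves); pivot element 1/5.
After the second pivot the z-row RHS is 23 − (-31/5)·5 = 54.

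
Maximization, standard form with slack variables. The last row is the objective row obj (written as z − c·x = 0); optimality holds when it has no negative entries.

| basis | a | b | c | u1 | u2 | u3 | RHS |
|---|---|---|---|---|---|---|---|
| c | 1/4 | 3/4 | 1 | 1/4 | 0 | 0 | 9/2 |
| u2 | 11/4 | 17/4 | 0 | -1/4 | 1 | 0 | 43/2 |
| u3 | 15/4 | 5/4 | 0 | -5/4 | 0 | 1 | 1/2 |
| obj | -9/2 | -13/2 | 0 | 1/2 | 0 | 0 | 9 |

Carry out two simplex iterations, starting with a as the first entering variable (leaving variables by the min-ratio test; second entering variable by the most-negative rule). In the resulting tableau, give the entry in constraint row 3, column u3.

4/5

Ratio test on column a — row 1: (9/2)/(1/4) = 18; row 2: (43/2)/(11/4) = 86/11; row 3: (1/2)/(15/4) = 2/15. Minimum is 2/15 at row 3 (u3 leaves); pivot element 15/4.
Divide row 3 by 15/4; eliminate column a from the other rows.
Second iteration: most negative obj-row entry is -5 in column b, so b enters.
Ratio test on column b — row 1: (67/15)/(2/3) = 67/10; row 2: (317/15)/(10/3) = 317/50; row 3: (2/15)/(1/3) = 2/5. Minimum is 2/5 at row 3 (a leaves); pivot element 1/3.
Divide row 3 by 1/3; eliminate column b from the other rows.
After both pivots, the entry at constraint row 3, column u3 is 4/5.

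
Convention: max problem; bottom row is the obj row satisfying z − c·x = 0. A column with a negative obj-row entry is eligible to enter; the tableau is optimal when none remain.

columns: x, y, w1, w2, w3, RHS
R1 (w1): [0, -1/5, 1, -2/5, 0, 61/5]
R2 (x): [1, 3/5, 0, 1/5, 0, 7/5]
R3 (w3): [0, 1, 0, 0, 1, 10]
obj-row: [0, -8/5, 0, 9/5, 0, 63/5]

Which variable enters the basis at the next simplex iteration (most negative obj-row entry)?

y

Negative obj-row entries: y: -8/5.
The most negative is -8/5 in column y, so y enters.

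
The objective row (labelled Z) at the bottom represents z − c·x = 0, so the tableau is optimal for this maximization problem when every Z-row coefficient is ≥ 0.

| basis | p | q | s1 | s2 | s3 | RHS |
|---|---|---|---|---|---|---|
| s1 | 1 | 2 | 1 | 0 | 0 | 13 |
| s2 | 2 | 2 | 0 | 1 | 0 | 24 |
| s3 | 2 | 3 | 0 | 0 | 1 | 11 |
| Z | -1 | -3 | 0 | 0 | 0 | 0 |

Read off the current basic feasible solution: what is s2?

24

s2 is basic (row 2); its value is the RHS of that row, 24.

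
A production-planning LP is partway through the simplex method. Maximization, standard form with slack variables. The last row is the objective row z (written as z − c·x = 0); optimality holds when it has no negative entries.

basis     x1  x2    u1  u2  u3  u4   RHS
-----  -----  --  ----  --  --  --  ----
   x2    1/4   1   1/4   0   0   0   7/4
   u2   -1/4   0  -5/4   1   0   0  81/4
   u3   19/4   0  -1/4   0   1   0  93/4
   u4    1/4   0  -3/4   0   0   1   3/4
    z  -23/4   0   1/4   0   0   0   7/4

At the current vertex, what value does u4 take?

u4 is basic (row 4); its value is the RHS of that row, 3/4.

3/4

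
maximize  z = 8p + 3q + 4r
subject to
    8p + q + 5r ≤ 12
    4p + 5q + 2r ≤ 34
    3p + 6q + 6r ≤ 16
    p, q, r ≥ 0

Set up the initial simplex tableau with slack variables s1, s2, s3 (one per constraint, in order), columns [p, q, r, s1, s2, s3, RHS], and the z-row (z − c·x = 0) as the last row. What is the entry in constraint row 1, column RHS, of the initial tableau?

The RHS of constraint 1 is b_1 = 12.

12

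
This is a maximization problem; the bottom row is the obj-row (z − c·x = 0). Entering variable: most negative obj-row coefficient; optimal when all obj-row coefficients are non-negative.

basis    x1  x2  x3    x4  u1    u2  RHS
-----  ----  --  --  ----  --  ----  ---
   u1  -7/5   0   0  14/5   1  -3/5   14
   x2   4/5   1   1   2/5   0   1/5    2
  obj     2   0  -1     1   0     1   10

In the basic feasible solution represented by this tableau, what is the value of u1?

14

u1 is basic (row 1); its value is the RHS of that row, 14.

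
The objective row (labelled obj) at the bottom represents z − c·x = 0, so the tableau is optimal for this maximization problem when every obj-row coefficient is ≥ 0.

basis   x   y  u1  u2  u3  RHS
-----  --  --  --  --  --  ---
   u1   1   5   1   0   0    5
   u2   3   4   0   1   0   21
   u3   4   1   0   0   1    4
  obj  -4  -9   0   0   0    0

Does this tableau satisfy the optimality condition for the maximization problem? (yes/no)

The obj-row has a negative entry -9 in column y, so it is not optimal.

no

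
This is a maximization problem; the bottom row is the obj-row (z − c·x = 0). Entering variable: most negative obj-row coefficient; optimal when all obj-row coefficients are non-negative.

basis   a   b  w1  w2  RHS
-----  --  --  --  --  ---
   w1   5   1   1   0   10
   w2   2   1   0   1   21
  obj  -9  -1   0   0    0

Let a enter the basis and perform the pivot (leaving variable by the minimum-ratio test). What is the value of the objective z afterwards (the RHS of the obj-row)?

Ratio test on column a — row 1: 10/5 = 2; row 2: 21/2 = 21/2. Minimum is 2 at row 1 (w1 leaves); pivot element 5.
Pivot on row 1; the obj-row RHS becomes 0 − (-9)·2 = 18.

18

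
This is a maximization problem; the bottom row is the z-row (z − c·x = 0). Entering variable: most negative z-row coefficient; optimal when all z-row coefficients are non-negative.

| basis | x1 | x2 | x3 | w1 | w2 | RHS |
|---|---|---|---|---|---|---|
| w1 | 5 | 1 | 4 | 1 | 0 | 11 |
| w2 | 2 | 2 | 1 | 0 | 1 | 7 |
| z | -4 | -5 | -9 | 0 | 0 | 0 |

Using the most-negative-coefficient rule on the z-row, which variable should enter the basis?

Negative z-row entries: x1: -4, x2: -5, x3: -9.
The most negative is -9 in column x3, so x3 enters.

x3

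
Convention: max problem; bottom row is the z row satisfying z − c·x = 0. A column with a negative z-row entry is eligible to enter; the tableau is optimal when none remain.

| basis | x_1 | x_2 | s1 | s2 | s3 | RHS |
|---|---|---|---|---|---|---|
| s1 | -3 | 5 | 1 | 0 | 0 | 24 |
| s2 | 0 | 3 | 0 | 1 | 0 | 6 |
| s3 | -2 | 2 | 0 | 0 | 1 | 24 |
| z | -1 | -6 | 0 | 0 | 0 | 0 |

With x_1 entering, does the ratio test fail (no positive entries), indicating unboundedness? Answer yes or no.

yes

Every constraint-row entry in column x_1 is ≤ 0, so increasing x_1 is unbounded.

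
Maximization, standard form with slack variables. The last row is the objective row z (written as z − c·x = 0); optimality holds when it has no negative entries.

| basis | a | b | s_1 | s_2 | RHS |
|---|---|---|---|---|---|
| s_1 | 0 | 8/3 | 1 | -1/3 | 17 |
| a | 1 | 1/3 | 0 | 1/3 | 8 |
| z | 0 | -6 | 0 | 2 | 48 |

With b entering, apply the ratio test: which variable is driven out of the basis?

s_1

Column b entries and ratios — s_1: 17/(8/3) = 51/8; a: 8/(1/3) = 24.
Smallest ratio is 51/8 in the row of s_1, so s_1 leaves.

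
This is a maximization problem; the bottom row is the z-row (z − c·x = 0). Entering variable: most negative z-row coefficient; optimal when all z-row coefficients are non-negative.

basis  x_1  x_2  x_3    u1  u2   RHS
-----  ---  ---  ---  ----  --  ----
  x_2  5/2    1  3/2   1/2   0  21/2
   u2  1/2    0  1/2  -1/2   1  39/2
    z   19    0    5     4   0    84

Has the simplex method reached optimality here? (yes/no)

yes

Every z-row coefficient is ≥ 0, so the tableau is optimal.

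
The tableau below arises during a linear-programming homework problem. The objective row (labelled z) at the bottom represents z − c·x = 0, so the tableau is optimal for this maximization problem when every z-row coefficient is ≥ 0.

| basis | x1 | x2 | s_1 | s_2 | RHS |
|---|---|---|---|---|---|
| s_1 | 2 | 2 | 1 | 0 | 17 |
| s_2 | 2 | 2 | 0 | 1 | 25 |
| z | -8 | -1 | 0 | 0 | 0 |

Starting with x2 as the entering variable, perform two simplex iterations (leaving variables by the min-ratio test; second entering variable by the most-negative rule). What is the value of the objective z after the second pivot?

Ratio test on column x2 — row 1: 17/2 = 17/2; row 2: 25/2 = 25/2. Minimum is 17/2 at row 1 (s_1 leaves); pivot element 2.
Pivot on row 1; the z-row RHS becomes 0 − (-1)·(17/2) = 17/2.
Next entering variable (most negative z-row entry -7): x1.
Ratio test on column x1 — row 1: (17/2)/1 = 17/2; row 2: entry 0 ≤ 0. Minimum is 17/2 at row 1 (x2 leaves); pivot element 1.
After the second pivot the z-row RHS is 17/2 − (-7)·(17/2) = 68.

68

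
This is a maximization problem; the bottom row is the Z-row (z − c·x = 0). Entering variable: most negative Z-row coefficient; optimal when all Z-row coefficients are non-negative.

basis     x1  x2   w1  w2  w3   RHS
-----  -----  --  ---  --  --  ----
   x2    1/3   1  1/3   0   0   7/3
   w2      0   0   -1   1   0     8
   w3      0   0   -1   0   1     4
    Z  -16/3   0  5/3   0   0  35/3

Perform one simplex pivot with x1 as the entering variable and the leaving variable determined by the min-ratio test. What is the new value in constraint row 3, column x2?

Ratio test on column x1 — row 1: (7/3)/(1/3) = 7; row 2: entry 0 ≤ 0; row 3: entry 0 ≤ 0. Minimum is 7 at row 1 (x2 leaves); pivot element 1/3.
Divide row 1 by 1/3; eliminate column x1 from the other rows.
Row 3 update in column x2: 0 − 0·3 = 0.

0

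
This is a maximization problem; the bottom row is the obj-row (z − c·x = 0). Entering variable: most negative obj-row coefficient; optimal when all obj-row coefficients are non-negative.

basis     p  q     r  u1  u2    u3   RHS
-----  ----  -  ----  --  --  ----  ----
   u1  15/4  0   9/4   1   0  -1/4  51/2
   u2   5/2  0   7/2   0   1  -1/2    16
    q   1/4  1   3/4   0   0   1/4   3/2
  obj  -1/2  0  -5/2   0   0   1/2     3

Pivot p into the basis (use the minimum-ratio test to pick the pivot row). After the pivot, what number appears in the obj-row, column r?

Ratio test on column p — row 1: (51/2)/(15/4) = 34/5; row 2: 16/(5/2) = 32/5; row 3: (3/2)/(1/4) = 6. Minimum is 6 at row 3 (q leaves); pivot element 1/4.
Divide row 3 by 1/4; eliminate column p from the other rows.
obj-row update in column r: -5/2 − (-1/2)·3 = -1.

-1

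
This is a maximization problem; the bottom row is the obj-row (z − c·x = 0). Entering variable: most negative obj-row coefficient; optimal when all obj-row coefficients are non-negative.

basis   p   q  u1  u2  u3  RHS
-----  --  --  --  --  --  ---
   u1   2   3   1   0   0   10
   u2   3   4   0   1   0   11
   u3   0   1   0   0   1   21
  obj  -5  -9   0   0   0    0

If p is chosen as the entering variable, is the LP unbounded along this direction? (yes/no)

no

Column p has positive entries in row(s) 1, 2, so the ratio test bounds it — not unbounded.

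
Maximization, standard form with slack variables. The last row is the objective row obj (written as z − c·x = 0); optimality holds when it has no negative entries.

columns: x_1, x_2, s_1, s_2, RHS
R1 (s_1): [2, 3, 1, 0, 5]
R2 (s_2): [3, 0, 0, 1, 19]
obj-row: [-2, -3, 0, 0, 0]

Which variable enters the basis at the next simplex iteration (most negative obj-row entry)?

Negative obj-row entries: x_1: -2, x_2: -3.
The most negative is -3 in column x_2, so x_2 enters.

x_2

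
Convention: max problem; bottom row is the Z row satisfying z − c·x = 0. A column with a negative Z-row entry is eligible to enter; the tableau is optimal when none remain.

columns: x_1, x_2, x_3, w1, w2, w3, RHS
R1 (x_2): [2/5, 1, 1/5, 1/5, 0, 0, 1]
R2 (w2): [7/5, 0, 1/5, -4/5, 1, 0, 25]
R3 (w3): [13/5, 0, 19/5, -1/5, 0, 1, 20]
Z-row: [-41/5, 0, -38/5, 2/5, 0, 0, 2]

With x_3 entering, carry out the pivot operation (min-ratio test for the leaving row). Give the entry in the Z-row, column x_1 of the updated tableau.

7

Ratio test on column x_3 — row 1: 1/(1/5) = 5; row 2: 25/(1/5) = 125; row 3: 20/(19/5) = 100/19. Minimum is 5 at row 1 (x_2 leaves); pivot element 1/5.
Divide row 1 by 1/5; eliminate column x_3 from the other rows.
Z-row update in column x_1: -41/5 − (-38/5)·2 = 7.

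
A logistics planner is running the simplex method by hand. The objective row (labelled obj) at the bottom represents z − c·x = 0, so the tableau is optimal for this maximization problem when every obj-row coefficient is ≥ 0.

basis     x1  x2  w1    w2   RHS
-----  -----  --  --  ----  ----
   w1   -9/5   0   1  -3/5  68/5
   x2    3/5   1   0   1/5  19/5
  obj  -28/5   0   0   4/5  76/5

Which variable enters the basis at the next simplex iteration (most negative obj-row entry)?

x1

Negative obj-row entries: x1: -28/5.
The most negative is -28/5 in column x1, so x1 enters.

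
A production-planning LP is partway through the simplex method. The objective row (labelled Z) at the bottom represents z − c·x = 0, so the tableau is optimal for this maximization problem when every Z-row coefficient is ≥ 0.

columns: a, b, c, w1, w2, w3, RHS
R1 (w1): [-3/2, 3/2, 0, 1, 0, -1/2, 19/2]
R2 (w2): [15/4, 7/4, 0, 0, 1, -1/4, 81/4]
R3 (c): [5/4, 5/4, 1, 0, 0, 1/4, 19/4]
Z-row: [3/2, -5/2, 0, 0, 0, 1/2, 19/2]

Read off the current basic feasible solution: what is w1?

w1 is basic (row 1); its value is the RHS of that row, 19/2.

19/2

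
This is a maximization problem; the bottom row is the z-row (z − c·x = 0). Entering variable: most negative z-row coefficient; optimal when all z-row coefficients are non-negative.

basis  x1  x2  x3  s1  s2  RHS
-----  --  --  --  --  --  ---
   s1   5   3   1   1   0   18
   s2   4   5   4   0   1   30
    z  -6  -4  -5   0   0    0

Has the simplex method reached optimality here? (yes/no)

no

The z-row has a negative entry -6 in column x1, so it is not optimal.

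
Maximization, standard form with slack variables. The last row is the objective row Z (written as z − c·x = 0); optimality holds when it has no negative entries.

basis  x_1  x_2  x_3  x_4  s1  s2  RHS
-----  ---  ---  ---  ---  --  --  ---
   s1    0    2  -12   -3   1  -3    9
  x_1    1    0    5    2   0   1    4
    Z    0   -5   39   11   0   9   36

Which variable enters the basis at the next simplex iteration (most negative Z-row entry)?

Negative Z-row entries: x_2: -5.
The most negative is -5 in column x_2, so x_2 enters.

x_2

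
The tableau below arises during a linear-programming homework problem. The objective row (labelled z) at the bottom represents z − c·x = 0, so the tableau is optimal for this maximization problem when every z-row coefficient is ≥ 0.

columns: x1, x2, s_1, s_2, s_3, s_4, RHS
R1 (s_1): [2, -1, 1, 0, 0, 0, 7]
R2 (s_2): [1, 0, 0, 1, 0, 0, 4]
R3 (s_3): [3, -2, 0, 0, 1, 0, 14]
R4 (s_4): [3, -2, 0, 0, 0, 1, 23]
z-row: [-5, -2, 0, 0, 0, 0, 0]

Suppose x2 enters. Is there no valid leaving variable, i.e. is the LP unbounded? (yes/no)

yes

Every constraint-row entry in column x2 is ≤ 0, so increasing x2 is unbounded.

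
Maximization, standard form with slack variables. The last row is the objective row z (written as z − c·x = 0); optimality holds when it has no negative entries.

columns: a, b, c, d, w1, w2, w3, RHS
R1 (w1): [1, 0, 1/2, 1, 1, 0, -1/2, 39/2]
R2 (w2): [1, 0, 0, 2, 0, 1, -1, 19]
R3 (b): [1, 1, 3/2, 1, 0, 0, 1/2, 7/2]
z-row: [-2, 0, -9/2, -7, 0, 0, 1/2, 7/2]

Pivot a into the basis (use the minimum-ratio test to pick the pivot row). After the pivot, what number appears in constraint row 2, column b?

-1

Ratio test on column a — row 1: (39/2)/1 = 39/2; row 2: 19/1 = 19; row 3: (7/2)/1 = 7/2. Minimum is 7/2 at row 3 (b leaves); pivot element 1.
Divide row 3 by 1; eliminate column a from the other rows.
Row 2 update in column b: 0 − 1·1 = -1.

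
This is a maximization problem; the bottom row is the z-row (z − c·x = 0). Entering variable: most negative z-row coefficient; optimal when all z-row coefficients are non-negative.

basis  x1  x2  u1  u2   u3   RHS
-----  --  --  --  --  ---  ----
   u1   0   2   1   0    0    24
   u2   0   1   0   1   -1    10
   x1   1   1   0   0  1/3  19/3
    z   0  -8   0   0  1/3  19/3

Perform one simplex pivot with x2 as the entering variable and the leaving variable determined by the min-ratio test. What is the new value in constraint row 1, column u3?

Ratio test on column x2 — row 1: 24/2 = 12; row 2: 10/1 = 10; row 3: (19/3)/1 = 19/3. Minimum is 19/3 at row 3 (x1 leaves); pivot element 1.
Divide row 3 by 1; eliminate column x2 from the other rows.
Row 1 update in column u3: 0 − 2·(1/3) = -2/3.

-2/3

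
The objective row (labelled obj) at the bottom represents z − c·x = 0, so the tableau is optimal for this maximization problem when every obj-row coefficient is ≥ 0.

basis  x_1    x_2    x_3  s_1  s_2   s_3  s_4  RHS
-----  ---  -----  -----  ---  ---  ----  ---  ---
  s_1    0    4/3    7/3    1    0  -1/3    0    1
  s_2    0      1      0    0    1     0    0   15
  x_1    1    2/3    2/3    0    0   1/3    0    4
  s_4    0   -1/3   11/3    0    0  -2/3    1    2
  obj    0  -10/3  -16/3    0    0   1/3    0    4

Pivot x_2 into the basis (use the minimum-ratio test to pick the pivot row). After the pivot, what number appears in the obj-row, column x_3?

Ratio test on column x_2 — row 1: 1/(4/3) = 3/4; row 2: 15/1 = 15; row 3: 4/(2/3) = 6; row 4: entry -1/3 ≤ 0. Minimum is 3/4 at row 1 (s_1 leaves); pivot element 4/3.
Divide row 1 by 4/3; eliminate column x_2 from the other rows.
obj-row update in column x_3: -16/3 − (-10/3)·(7/4) = 1/2.

1/2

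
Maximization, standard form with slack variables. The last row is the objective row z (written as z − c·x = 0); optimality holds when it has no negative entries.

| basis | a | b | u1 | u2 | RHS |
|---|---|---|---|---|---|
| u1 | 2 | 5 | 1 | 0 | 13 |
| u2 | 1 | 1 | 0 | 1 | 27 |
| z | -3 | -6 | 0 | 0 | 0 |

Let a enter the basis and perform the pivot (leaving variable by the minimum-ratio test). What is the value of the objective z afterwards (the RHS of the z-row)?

39/2

Ratio test on column a — row 1: 13/2 = 13/2; row 2: 27/1 = 27. Minimum is 13/2 at row 1 (u1 leaves); pivot element 2.
Pivot on row 1; the z-row RHS becomes 0 − (-3)·(13/2) = 39/2.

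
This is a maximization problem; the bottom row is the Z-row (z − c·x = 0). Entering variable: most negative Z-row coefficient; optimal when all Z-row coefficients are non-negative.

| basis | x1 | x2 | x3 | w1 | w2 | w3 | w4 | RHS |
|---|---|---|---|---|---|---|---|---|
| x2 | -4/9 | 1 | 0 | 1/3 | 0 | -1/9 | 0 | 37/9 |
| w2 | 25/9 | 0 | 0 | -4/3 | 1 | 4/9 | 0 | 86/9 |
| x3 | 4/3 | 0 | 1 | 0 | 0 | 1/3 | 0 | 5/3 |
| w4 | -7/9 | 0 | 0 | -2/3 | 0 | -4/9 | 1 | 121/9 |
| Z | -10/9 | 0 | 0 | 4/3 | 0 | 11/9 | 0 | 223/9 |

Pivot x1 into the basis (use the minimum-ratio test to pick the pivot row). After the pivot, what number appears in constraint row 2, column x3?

-25/12

Ratio test on column x1 — row 1: entry -4/9 ≤ 0; row 2: (86/9)/(25/9) = 86/25; row 3: (5/3)/(4/3) = 5/4; row 4: entry -7/9 ≤ 0. Minimum is 5/4 at row 3 (x3 leaves); pivot element 4/3.
Divide row 3 by 4/3; eliminate column x1 from the other rows.
Row 2 update in column x3: 0 − (25/9)·(3/4) = -25/12.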